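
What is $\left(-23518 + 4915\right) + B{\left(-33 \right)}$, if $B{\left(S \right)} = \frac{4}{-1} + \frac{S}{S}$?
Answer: $-18606$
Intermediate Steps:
$B{\left(S \right)} = -3$ ($B{\left(S \right)} = 4 \left(-1\right) + 1 = -4 + 1 = -3$)
$\left(-23518 + 4915\right) + B{\left(-33 \right)} = \left(-23518 + 4915\right) - 3 = -18603 - 3 = -18606$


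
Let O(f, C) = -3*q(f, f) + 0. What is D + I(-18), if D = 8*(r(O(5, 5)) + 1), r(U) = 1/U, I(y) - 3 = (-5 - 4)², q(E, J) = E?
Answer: 1372/15 ≈ 91.467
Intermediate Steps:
O(f, C) = -3*f (O(f, C) = -3*f + 0 = -3*f)
I(y) = 84 (I(y) = 3 + (-5 - 4)² = 3 + (-9)² = 3 + 81 = 84)
r(U) = 1/U
D = 112/15 (D = 8*(1/(-3*5) + 1) = 8*(1/(-15) + 1) = 8*(-1/15 + 1) = 8*(14/15) = 112/15 ≈ 7.4667)
D + I(-18) = 112/15 + 84 = 1372/15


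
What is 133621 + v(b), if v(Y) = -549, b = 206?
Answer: 133072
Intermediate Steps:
133621 + v(b) = 133621 - 549 = 133072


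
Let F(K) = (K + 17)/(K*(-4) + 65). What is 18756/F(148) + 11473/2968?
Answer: -1396906751/23320 ≈ -59902.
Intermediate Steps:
F(K) = (17 + K)/(65 - 4*K) (F(K) = (17 + K)/(-4*K + 65) = (17 + K)/(65 - 4*K))
18756/F(148) + 11473/2968 = 18756/(((-17 - 1*148)/(-65 + 4*148))) + 11473/2968 = 18756/(((-17 - 148)/(-65 + 592))) + 11473*(1/2968) = 18756/((-165/527)) + 1639/424 = 18756/(((1/527)*(-165))) + 1639/424 = 18756/(-165/527) + 1639/424 = 18756*(-527/165) + 1639/424 = -3294804/55 + 1639/424 = -1396906751/23320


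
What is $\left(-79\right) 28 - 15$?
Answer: $-2227$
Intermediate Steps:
$\left(-79\right) 28 - 15 = -2212 - 15 = -2227$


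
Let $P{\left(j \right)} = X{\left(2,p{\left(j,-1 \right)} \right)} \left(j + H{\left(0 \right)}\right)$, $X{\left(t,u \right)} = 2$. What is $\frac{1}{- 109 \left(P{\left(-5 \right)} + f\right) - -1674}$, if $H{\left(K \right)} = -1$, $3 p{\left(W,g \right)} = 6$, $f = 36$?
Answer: $- \frac{1}{942} \approx -0.0010616$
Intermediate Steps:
$p{\left(W,g \right)} = 2$ ($p{\left(W,g \right)} = \frac{1}{3} \cdot 6 = 2$)
$P{\left(j \right)} = -2 + 2 j$ ($P{\left(j \right)} = 2 \left(j - 1\right) = 2 \left(-1 + j\right) = -2 + 2 j$)
$\frac{1}{- 109 \left(P{\left(-5 \right)} + f\right) - -1674} = \frac{1}{- 109 \left(\left(-2 + 2 \left(-5\right)\right) + 36\right) - -1674} = \frac{1}{- 109 \left(\left(-2 - 10\right) + 36\right) + 1674} = \frac{1}{- 109 \left(-12 + 36\right) + 1674} = \frac{1}{\left(-109\right) 24 + 1674} = \frac{1}{-2616 + 1674} = \frac{1}{-942} = - \frac{1}{942}$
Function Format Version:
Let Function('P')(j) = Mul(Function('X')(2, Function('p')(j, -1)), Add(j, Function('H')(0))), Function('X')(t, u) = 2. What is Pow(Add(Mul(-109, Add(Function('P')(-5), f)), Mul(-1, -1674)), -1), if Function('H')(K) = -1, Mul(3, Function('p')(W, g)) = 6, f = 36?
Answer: Rational(-1, 942) ≈ -0.0010616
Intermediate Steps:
Function('p')(W, g) = 2 (Function('p')(W, g) = Mul(Rational(1, 3), 6) = 2)
Function('P')(j) = Add(-2, Mul(2, j)) (Function('P')(j) = Mul(2, Add(j, -1)) = Mul(2, Add(-1, j)) = Add(-2, Mul(2, j)))
Pow(Add(Mul(-109, Add(Function('P')(-5), f)), Mul(-1, -1674)), -1) = Pow(Add(Mul(-109, Add(Add(-2, Mul(2, -5)), 36)), Mul(-1, -1674)), -1) = Pow(Add(Mul(-109, Add(Add(-2, -10), 36)), 1674), -1) = Pow(Add(Mul(-109, Add(-12, 36)), 1674), -1) = Pow(Add(Mul(-109, 24), 1674), -1) = Pow(Add(-2616, 1674), -1) = Pow(-942, -1) = Rational(-1, 942)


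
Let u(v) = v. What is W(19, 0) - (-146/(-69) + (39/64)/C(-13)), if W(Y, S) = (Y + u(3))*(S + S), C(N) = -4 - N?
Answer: -9643/4416 ≈ -2.1837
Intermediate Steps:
W(Y, S) = 2*S*(3 + Y) (W(Y, S) = (Y + 3)*(S + S) = (3 + Y)*(2*S) = 2*S*(3 + Y))
W(19, 0) - (-146/(-69) + (39/64)/C(-13)) = 2*0*(3 + 19) - (-146/(-69) + (39/64)/(-4 - 1*(-13))) = 2*0*22 - (-146*(-1/69) + (39*(1/64))/(-4 + 13)) = 0 - (146/69 + (39/64)/9) = 0 - (146/69 + (39/64)*(⅑)) = 0 - (146/69 + 13/192) = 0 - 1*9643/4416 = 0 - 9643/4416 = -9643/4416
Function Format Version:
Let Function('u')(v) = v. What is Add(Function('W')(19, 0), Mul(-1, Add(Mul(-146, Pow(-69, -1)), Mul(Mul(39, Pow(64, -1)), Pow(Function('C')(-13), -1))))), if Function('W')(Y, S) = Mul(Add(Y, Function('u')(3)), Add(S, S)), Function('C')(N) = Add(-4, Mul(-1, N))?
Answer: Rational(-9643, 4416) ≈ -2.1837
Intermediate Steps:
Function('W')(Y, S) = Mul(2, S, Add(3, Y)) (Function('W')(Y, S) = Mul(Add(Y, 3), Add(S, S)) = Mul(Add(3, Y), Mul(2, S)) = Mul(2, S, Add(3, Y)))
Add(Function('W')(19, 0), Mul(-1, Add(Mul(-146, Pow(-69, -1)), Mul(Mul(39, Pow(64, -1)), Pow(Function('C')(-13), -1))))) = Add(Mul(2, 0, Add(3, 19)), Mul(-1, Add(Mul(-146, Pow(-69, -1)), Mul(Mul(39, Pow(64, -1)), Pow(Add(-4, Mul(-1, -13)), -1))))) = Add(Mul(2, 0, 22), Mul(-1, Add(Mul(-146, Rational(-1, 69)), Mul(Mul(39, Rational(1, 64)), Pow(Add(-4, 13), -1))))) = Add(0, Mul(-1, Add(Rational(146, 69), Mul(Rational(39, 64), Pow(9, -1))))) = Add(0, Mul(-1, Add(Rational(146, 69), Mul(Rational(39, 64), Rational(1, 9))))) = Add(0, Mul(-1, Add(Rational(146, 69), Rational(13, 192)))) = Add(0, Mul(-1, Rational(9643, 4416))) = Add(0, Rational(-9643, 4416)) = Rational(-9643, 4416)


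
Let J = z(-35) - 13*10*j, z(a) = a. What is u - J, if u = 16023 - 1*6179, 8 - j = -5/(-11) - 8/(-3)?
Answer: 346937/33 ≈ 10513.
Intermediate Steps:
j = 161/33 (j = 8 - (-5/(-11) - 8/(-3)) = 8 - (-5*(-1/11) - 8*(-⅓)) = 8 - (5/11 + 8/3) = 8 - 1*103/33 = 8 - 103/33 = 161/33 ≈ 4.8788)
u = 9844 (u = 16023 - 6179 = 9844)
J = -22085/33 (J = -35 - 13*10*161/33 = -35 - 130*161/33 = -35 - 1*20930/33 = -35 - 20930/33 = -22085/33 ≈ -669.24)
u - J = 9844 - 1*(-22085/33) = 9844 + 22085/33 = 346937/33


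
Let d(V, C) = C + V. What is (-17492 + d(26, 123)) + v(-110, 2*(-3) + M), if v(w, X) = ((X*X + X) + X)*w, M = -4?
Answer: -26143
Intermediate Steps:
v(w, X) = w*(X² + 2*X) (v(w, X) = ((X² + X) + X)*w = ((X + X²) + X)*w = (X² + 2*X)*w = w*(X² + 2*X))
(-17492 + d(26, 123)) + v(-110, 2*(-3) + M) = (-17492 + (123 + 26)) + (2*(-3) - 4)*(-110)*(2 + (2*(-3) - 4)) = (-17492 + 149) + (-6 - 4)*(-110)*(2 + (-6 - 4)) = -17343 - 10*(-110)*(2 - 10) = -17343 - 10*(-110)*(-8) = -17343 - 8800 = -26143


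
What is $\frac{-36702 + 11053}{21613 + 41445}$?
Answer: $- \frac{25649}{63058} \approx -0.40675$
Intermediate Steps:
$\frac{-36702 + 11053}{21613 + 41445} = - \frac{25649}{63058}$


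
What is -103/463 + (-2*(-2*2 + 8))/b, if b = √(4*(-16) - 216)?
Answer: -103/463 + 2*I*√70/35 ≈ -0.22246 + 0.47809*I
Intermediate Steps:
b = 2*I*√70 (b = √(-64 - 216) = √(-280) = 2*I*√70 ≈ 16.733*I)
-103/463 + (-2*(-2*2 + 8))/b = -103/463 + (-2*(-2*2 + 8))/((2*I*√70)) = -103*1/463 + (-2*(-4 + 8))*(-I*√70/140) = -103/463 + (-2*4)*(-I*√70/140) = -103/463 - (-2)*I*√70/35 = -103/463 + 2*I*√70/35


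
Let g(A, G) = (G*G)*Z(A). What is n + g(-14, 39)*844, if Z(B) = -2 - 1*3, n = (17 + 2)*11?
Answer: -6418411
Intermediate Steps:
n = 209 (n = 19*11 = 209)
Z(B) = -5 (Z(B) = -2 - 3 = -5)
g(A, G) = -5*G² (g(A, G) = (G*G)*(-5) = G²*(-5) = -5*G²)
n + g(-14, 39)*844 = 209 - 5*39²*844 = 209 - 5*1521*844 = 209 - 7605*844 = 209 - 6418620 = -6418411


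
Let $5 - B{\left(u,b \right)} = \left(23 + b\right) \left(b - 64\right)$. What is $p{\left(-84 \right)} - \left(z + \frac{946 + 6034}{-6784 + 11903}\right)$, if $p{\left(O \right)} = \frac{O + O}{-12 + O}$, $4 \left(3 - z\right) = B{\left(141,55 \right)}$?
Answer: $\frac{1782809}{10238} \approx 174.14$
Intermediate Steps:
$B{\left(u,b \right)} = 5 - \left(-64 + b\right) \left(23 + b\right)$ ($B{\left(u,b \right)} = 5 - \left(23 + b\right) \left(b - 64\right) = 5 - \left(23 + b\right) \left(-64 + b\right) = 5 - \left(-64 + b\right) \left(23 + b\right)$)
$z = - \frac{695}{4}$ ($z = 3 - \frac{1477 - 55^{2} + 41 \cdot 55}{4} = 3 - \frac{1477 - 3025 + 2255}{4} = 3 - \frac{707}{4} = - \frac{695}{4} \approx -173.75$)
$p{\left(O \right)} = \frac{2 O}{-12 + O}$
$p{\left(-84 \right)} - \left(z + \frac{946 + 6034}{-6784 + 11903}\right) = 2 \left(-84\right) \frac{1}{-12 - 84} - \left(- \frac{695}{4} + \frac{946 + 6034}{-6784 + 11903}\right) = 2 \left(-84\right) \frac{1}{-96} - \left(- \frac{695}{4} + \frac{6980}{5119}\right) = 2 \left(-84\right) \left(- \frac{1}{96}\right) - \left(- \frac{695}{4} + 6980 \cdot \frac{1}{5119}\right) = \frac{7}{4} - \left(- \frac{695}{4} + \frac{6980}{5119}\right) = \frac{7}{4} - - \frac{3529785}{20476} = \frac{7}{4} + \frac{3529785}{20476} = \frac{1782809}{10238}$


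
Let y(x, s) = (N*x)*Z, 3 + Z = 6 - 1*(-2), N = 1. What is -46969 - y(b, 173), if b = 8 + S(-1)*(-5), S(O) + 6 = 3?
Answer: -47084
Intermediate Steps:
S(O) = -3 (S(O) = -6 + 3 = -3)
Z = 5 (Z = -3 + (6 - 1*(-2)) = -3 + (6 + 2) = -3 + 8 = 5)
b = 23 (b = 8 - 3*(-5) = 8 + 15 = 23)
y(x, s) = 5*x (y(x, s) = (1*x)*5 = x*5 = 5*x)
-46969 - y(b, 173) = -46969 - 5*23 = -46969 - 1*115 = -46969 - 115 = -47084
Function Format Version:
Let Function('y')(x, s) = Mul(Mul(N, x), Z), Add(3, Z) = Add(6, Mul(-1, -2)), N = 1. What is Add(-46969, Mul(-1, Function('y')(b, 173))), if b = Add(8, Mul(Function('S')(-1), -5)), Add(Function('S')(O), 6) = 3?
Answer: -47084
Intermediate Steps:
Function('S')(O) = -3 (Function('S')(O) = Add(-6, 3) = -3)
Z = 5 (Z = Add(-3, Add(6, Mul(-1, -2))) = Add(-3, Add(6, 2)) = Add(-3, 8) = 5)
b = 23 (b = Add(8, Mul(-3, -5)) = Add(8, 15) = 23)
Function('y')(x, s) = Mul(5, x) (Function('y')(x, s) = Mul(Mul(1, x), 5) = Mul(x, 5) = Mul(5, x))
Add(-46969, Mul(-1, Function('y')(b, 173))) = Add(-46969, Mul(-1, Mul(5, 23))) = Add(-46969, Mul(-1, 115)) = Add(-46969, -115) = -47084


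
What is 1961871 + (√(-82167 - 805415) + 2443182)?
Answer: 4405053 + I*√887582 ≈ 4.4051e+6 + 942.12*I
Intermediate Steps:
1961871 + (√(-82167 - 805415) + 2443182) = 1961871 + (√(-887582) + 2443182) = 1961871 + (I*√887582 + 2443182) = 1961871 + (2443182 + I*√887582) = 4405053 + I*√887582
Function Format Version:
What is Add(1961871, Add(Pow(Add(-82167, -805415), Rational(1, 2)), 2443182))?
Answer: Add(4405053, Mul(I, Pow(887582, Rational(1, 2)))) ≈ Add(4.4051e+6, Mul(942.12, I))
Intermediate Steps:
Add(1961871, Add(Pow(Add(-82167, -805415), Rational(1, 2)), 2443182)) = Add(1961871, Add(Pow(-887582, Rational(1, 2)), 2443182)) = Add(1961871, Add(Mul(I, Pow(887582, Rational(1, 2))), 2443182)) = Add(1961871, Add(2443182, Mul(I, Pow(887582, Rational(1, 2))))) = Add(4405053, Mul(I, Pow(887582, Rational(1, 2))))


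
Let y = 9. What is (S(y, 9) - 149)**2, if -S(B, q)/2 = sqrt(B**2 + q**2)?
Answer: 22849 + 5364*sqrt(2) ≈ 30435.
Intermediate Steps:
S(B, q) = -2*sqrt(B**2 + q**2)
(S(y, 9) - 149)**2 = (-2*sqrt(9**2 + 9**2) - 149)**2 = (-2*sqrt(81 + 81) - 149)**2 = (-18*sqrt(2) - 149)**2 = (-149 - 18*sqrt(2))**2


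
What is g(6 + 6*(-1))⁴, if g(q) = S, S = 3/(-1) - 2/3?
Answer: 14641/81 ≈ 180.75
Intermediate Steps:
S = -11/3 (S = 3*(-1) - 2*⅓ = -3 - ⅔ = -11/3 ≈ -3.6667)
g(q) = -11/3
g(6 + 6*(-1))⁴ = (-11/3)⁴ = 14641/81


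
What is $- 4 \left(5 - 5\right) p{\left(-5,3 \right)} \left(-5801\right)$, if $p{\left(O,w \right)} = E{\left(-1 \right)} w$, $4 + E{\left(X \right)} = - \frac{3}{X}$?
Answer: $0$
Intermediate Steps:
$E{\left(X \right)} = -4 - \frac{3}{X}$
$p{\left(O,w \right)} = - w$ ($p{\left(O,w \right)} = \left(-4 - \frac{3}{-1}\right) w = \left(-4 - -3\right) w = \left(-4 + 3\right) w = - w$)
$- 4 \left(5 - 5\right) p{\left(-5,3 \right)} \left(-5801\right) = - 4 \left(5 - 5\right) \left(\left(-1\right) 3\right) \left(-5801\right) = - 4 \left(5 - 5\right) \left(-3\right) \left(-5801\right) = \left(-4\right) 0 \left(-3\right) \left(-5801\right) = 0 \left(-3\right) \left(-5801\right) = 0 \left(-5801\right) = 0$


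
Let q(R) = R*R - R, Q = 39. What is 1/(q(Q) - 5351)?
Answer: -1/3869 ≈ -0.00025846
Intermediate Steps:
q(R) = R² - R
1/(q(Q) - 5351) = 1/(39*(-1 + 39) - 5351) = 1/(39*38 - 5351) = 1/(1482 - 5351) = 1/(-3869) = -1/3869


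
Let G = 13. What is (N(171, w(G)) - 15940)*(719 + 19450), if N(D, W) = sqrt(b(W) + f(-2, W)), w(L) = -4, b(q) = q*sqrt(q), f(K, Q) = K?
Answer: -321493860 + 20169*sqrt(-2 - 8*I) ≈ -3.2146e+8 - 45651.0*I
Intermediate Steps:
b(q) = q**(3/2)
N(D, W) = sqrt(-2 + W**(3/2)) (N(D, W) = sqrt(W**(3/2) - 2) = sqrt(-2 + W**(3/2)))
(N(171, w(G)) - 15940)*(719 + 19450) = (sqrt(-2 + (-4)**(3/2)) - 15940)*(719 + 19450) = (sqrt(-2 - 8*I) - 15940)*20169 = (-15940 + sqrt(-2 - 8*I))*20169 = -321493860 + 20169*sqrt(-2 - 8*I)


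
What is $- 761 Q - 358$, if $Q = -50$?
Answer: $37692$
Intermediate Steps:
$- 761 Q - 358 = \left(-761\right) \left(-50\right) - 358 = 38050 - 358 = 37692$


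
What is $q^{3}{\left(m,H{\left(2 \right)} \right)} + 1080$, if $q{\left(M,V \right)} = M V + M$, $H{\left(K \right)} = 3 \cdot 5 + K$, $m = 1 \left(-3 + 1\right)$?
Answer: $-45576$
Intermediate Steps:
$m = -2$ ($m = 1 \left(-2\right) = -2$)
$H{\left(K \right)} = 15 + K$
$q{\left(M,V \right)} = M + M V$
$q^{3}{\left(m,H{\left(2 \right)} \right)} + 1080 = \left(- 2 \left(1 + \left(15 + 2\right)\right)\right)^{3} + 1080 = \left(- 2 \left(1 + 17\right)\right)^{3} + 1080 = \left(\left(-2\right) 18\right)^{3} + 1080 = \left(-36\right)^{3} + 1080 = -46656 + 1080 = -45576$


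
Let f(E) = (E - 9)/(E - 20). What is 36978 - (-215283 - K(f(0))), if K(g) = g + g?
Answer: 2522619/10 ≈ 2.5226e+5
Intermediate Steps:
f(E) = (-9 + E)/(-20 + E)
K(g) = 2*g
36978 - (-215283 - K(f(0))) = 36978 - (-215283 - 2*(-9 + 0)/(-20 + 0)) = 36978 - (-215283 - 2*-9/(-20)) = 36978 - (-215283 - 2*(-1/20*(-9))) = 36978 - (-215283 - 2*9/20) = 36978 - (-215283 - 1*9/10) = 36978 - (-215283 - 9/10) = 36978 - 1*(-2152839/10) = 36978 + 2152839/10 = 2522619/10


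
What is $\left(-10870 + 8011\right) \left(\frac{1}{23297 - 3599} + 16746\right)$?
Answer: $- \frac{314359161677}{6566} \approx -4.7877 \cdot 10^{7}$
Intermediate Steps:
$\left(-10870 + 8011\right) \left(\frac{1}{23297 - 3599} + 16746\right) = - 2859 \left(\frac{1}{19698} + 16746\right) = \left(-2859\right) \frac{329862709}{19698} = - \frac{314359161677}{6566}$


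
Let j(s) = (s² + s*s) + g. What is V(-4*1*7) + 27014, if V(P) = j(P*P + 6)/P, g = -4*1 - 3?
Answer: -491801/28 ≈ -17564.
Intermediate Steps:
g = -7 (g = -4 - 3 = -7)
j(s) = -7 + 2*s² (j(s) = (s² + s*s) - 7 = (s² + s²) - 7 = 2*s² - 7 = -7 + 2*s²)
V(P) = (-7 + 2*(6 + P²)²)/P (V(P) = (-7 + 2*(P*P + 6)²)/P = (-7 + 2*(P² + 6)²)/P = (-7 + 2*(6 + P²)²)/P)
V(-4*1*7) + 27014 = (-7 + 2*(6 + (-4*1*7)²)²)/((-4*1*7)) + 27014 = (-7 + 2*(6 + (-4*7)²)²)/((-4*7)) + 27014 = (-7 + 2*(6 + (-28)²)²)/(-28) + 27014 = -(-7 + 2*(6 + 784)²)/28 + 27014 = -(-7 + 2*790²)/28 + 27014 = -(-7 + 2*624100)/28 + 27014 = -(-7 + 1248200)/28 + 27014 = -1/28*1248193 + 27014 = -1248193/28 + 27014 = -491801/28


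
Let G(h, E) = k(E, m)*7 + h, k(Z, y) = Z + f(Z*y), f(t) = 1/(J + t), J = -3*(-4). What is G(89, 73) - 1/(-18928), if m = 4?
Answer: 53946875/89908 ≈ 600.02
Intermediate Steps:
J = 12
f(t) = 1/(12 + t)
k(Z, y) = Z + 1/(12 + Z*y)
G(h, E) = h + 7*E + 7/(12 + 4*E) (G(h, E) = (E + 1/(12 + E*4))*7 + h = (E + 1/(12 + 4*E))*7 + h = (7*E + 7/(12 + 4*E)) + h = h + 7*E + 7/(12 + 4*E))
G(89, 73) - 1/(-18928) = (7/4 + 89*(3 + 73) + 7*73*(3 + 73))/(3 + 73) - 1/(-18928) = (7/4 + 89*76 + 7*73*76)/76 - 1*(-1/18928) = (7/4 + 6764 + 38836)/76 + 1/18928 = (1/76)*(182407/4) + 1/18928 = 182407/304 + 1/18928 = 53946875/89908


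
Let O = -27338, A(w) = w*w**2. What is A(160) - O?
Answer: 4123338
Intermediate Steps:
A(w) = w**3
A(160) - O = 160**3 - 1*(-27338) = 4096000 + 27338 = 4123338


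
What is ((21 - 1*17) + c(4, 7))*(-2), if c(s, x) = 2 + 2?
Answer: -16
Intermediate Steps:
c(s, x) = 4
((21 - 1*17) + c(4, 7))*(-2) = ((21 - 1*17) + 4)*(-2) = ((21 - 17) + 4)*(-2) = (4 + 4)*(-2) = 8*(-2) = -16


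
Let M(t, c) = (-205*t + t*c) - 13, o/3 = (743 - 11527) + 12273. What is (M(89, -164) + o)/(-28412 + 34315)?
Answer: -28387/5903 ≈ -4.8089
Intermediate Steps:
o = 4467 (o = 3*((743 - 11527) + 12273) = 3*(-10784 + 12273) = 3*1489 = 4467)
M(t, c) = -13 - 205*t + c*t (M(t, c) = (-205*t + c*t) - 13 = -13 - 205*t + c*t)
(M(89, -164) + o)/(-28412 + 34315) = ((-13 - 205*89 - 164*89) + 4467)/(-28412 + 34315) = ((-13 - 18245 - 14596) + 4467)/5903 = (-32854 + 4467)*(1/5903) = -28387*1/5903 = -28387/5903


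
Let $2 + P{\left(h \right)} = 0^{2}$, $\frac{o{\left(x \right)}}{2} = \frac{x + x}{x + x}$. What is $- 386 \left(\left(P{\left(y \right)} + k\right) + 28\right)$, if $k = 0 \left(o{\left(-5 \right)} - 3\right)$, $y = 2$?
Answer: $-10036$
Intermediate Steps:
$o{\left(x \right)} = 2$ ($o{\left(x \right)} = 2 \frac{x + x}{x + x} = 2 \frac{2 x}{2 x} = 2 \cdot 2 x \frac{1}{2 x} = 2 \cdot 1 = 2$)
$P{\left(h \right)} = -2$ ($P{\left(h \right)} = -2 + 0^{2} = -2 + 0 = -2$)
$k = 0$ ($k = 0 \left(2 - 3\right) = 0 \left(-1\right) = 0$)
$- 386 \left(\left(P{\left(y \right)} + k\right) + 28\right) = - 386 \left(\left(-2 + 0\right) + 28\right) = - 386 \left(-2 + 28\right) = \left(-386\right) 26 = -10036$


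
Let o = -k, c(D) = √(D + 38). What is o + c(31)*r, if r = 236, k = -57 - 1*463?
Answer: 520 + 236*√69 ≈ 2480.4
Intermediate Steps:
k = -520 (k = -57 - 463 = -520)
c(D) = √(38 + D)
o = 520 (o = -1*(-520) = 520)
o + c(31)*r = 520 + √(38 + 31)*236 = 520 + √69*236 = 520 + 236*√69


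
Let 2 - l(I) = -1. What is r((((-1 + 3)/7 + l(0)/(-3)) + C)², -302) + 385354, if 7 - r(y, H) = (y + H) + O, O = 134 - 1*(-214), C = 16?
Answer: 18868986/49 ≈ 3.8508e+5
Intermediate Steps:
l(I) = 3 (l(I) = 2 - 1*(-1) = 2 + 1 = 3)
O = 348 (O = 134 + 214 = 348)
r(y, H) = -341 - H - y (r(y, H) = 7 - ((y + H) + 348) = 7 - ((H + y) + 348) = 7 - (348 + H + y) = 7 + (-348 - H - y) = -341 - H - y)
r((((-1 + 3)/7 + l(0)/(-3)) + C)², -302) + 385354 = (-341 - 1*(-302) - (((-1 + 3)/7 + 3/(-3)) + 16)²) + 385354 = (-341 + 302 - ((2*(⅐) + 3*(-⅓)) + 16)²) + 385354 = (-341 + 302 - ((2/7 - 1) + 16)²) + 385354 = (-341 + 302 - (-5/7 + 16)²) + 385354 = (-341 + 302 - (107/7)²) + 385354 = (-341 + 302 - 1*11449/49) + 385354 = (-341 + 302 - 11449/49) + 385354 = -13360/49 + 385354 = 18868986/49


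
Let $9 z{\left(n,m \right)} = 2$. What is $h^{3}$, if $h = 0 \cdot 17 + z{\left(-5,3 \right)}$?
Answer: $\frac{8}{729} \approx 0.010974$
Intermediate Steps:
$z{\left(n,m \right)} = \frac{2}{9}$ ($z{\left(n,m \right)} = \frac{1}{9} \cdot 2 = \frac{2}{9}$)
$h = \frac{2}{9}$ ($h = 0 \cdot 17 + \frac{2}{9} = 0 + \frac{2}{9} = \frac{2}{9} \approx 0.22222$)
$h^{3} = \left(\frac{2}{9}\right)^{3} = \frac{8}{729}$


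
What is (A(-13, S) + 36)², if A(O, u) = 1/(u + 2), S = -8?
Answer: 46225/36 ≈ 1284.0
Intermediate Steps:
A(O, u) = 1/(2 + u)
(A(-13, S) + 36)² = (1/(2 - 8) + 36)² = (1/(-6) + 36)² = (-⅙ + 36)² = (215/6)² = 46225/36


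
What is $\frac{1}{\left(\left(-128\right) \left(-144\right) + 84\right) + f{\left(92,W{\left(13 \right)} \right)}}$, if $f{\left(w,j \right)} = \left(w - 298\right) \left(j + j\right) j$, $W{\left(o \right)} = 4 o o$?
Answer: $- \frac{1}{188255596} \approx -5.3119 \cdot 10^{-9}$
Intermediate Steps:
$W{\left(o \right)} = 4 o^{2}$
$f{\left(w,j \right)} = 2 j^{2} \left(-298 + w\right)$ ($f{\left(w,j \right)} = \left(-298 + w\right) 2 j j = 2 j \left(-298 + w\right) j = 2 j^{2} \left(-298 + w\right)$)
$\frac{1}{\left(\left(-128\right) \left(-144\right) + 84\right) + f{\left(92,W{\left(13 \right)} \right)}} = \frac{1}{\left(\left(-128\right) \left(-144\right) + 84\right) + 2 \left(4 \cdot 13^{2}\right)^{2} \left(-298 + 92\right)} = \frac{1}{\left(18432 + 84\right) + 2 \left(4 \cdot 169\right)^{2} \left(-206\right)} = \frac{1}{18516 + 2 \cdot 676^{2} \left(-206\right)} = \frac{1}{18516 + 2 \cdot 456976 \left(-206\right)} = \frac{1}{18516 - 188274112} = \frac{1}{-188255596} = - \frac{1}{188255596}$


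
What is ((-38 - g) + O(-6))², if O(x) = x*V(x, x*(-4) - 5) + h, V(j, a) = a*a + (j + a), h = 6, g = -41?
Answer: 4995225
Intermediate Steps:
V(j, a) = a + j + a² (V(j, a) = a² + (a + j) = a + j + a²)
O(x) = 6 + x*(-5 + (-5 - 4*x)² - 3*x) (O(x) = x*((x*(-4) - 5) + x + (x*(-4) - 5)²) + 6 = x*((-4*x - 5) + x + (-4*x - 5)²) + 6 = x*((-5 - 4*x) + x + (-5 - 4*x)²) + 6 = x*(-5 + (-5 - 4*x)² - 3*x) + 6 = 6 + x*(-5 + (-5 - 4*x)² - 3*x))
((-38 - g) + O(-6))² = ((-38 - 1*(-41)) + (6 - 1*(-6)*(5 - (5 + 4*(-6))² + 3*(-6))))² = ((-38 + 41) + (6 - 1*(-6)*(5 - (5 - 24)² - 18)))² = (3 + (6 - 1*(-6)*(5 - 1*(-19)² - 18)))² = (3 + (6 - 1*(-6)*(5 - 1*361 - 18)))² = (3 + (6 - 1*(-6)*(5 - 361 - 18)))² = (3 + (6 - 1*(-6)*(-374)))² = (3 + (6 - 2244))² = (3 - 2238)² = (-2235)² = 4995225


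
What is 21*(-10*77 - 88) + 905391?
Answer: 887373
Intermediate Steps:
21*(-10*77 - 88) + 905391 = 21*(-770 - 88) + 905391 = 21*(-858) + 905391 = -18018 + 905391 = 887373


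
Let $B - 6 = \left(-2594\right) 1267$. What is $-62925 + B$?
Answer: $-3349517$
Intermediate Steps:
$B = -3286592$ ($B = 6 - 3286598 = -3286592$)
$-62925 + B = -62925 - 3286592 = -3349517$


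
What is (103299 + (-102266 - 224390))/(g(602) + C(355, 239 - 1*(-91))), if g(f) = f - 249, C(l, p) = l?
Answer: -223357/708 ≈ -315.48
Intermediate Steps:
g(f) = -249 + f
(103299 + (-102266 - 224390))/(g(602) + C(355, 239 - 1*(-91))) = (103299 + (-102266 - 224390))/((-249 + 602) + 355) = (103299 - 326656)/(353 + 355) = -223357/708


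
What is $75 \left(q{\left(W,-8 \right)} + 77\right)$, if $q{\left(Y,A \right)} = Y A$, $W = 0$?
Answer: $5775$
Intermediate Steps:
$q{\left(Y,A \right)} = A Y$
$75 \left(q{\left(W,-8 \right)} + 77\right) = 75 \left(\left(-8\right) 0 + 77\right) = 75 \left(0 + 77\right) = 75 \cdot 77 = 5775$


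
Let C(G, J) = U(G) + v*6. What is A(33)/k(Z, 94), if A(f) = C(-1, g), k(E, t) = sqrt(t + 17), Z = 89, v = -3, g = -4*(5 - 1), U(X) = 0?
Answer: -6*sqrt(111)/37 ≈ -1.7085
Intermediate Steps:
g = -16 (g = -4*4 = -16)
k(E, t) = sqrt(17 + t)
C(G, J) = -18 (C(G, J) = 0 - 3*6 = 0 - 18 = -18)
A(f) = -18
A(33)/k(Z, 94) = -18/sqrt(17 + 94) = -18*sqrt(111)/111 = -6*sqrt(111)/37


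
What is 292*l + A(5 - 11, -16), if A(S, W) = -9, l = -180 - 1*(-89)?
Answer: -26581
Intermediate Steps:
l = -91 (l = -180 + 89 = -91)
292*l + A(5 - 11, -16) = 292*(-91) - 9 = -26572 - 9 = -26581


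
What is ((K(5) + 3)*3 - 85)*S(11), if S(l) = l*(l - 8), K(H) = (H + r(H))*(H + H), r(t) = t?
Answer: 7392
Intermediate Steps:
K(H) = 4*H² (K(H) = (H + H)*(H + H) = (2*H)*(2*H) = 4*H²)
S(l) = l*(-8 + l)
((K(5) + 3)*3 - 85)*S(11) = ((4*5² + 3)*3 - 85)*(11*(-8 + 11)) = ((4*25 + 3)*3 - 85)*(11*3) = ((100 + 3)*3 - 85)*33 = (103*3 - 85)*33 = (309 - 85)*33 = 224*33 = 7392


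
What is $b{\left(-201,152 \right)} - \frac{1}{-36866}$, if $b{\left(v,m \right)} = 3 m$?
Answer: $\frac{16810897}{36866} \approx 456.0$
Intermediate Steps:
$b{\left(-201,152 \right)} - \frac{1}{-36866} = 3 \cdot 152 - \frac{1}{-36866} = 456 - - \frac{1}{36866} = 456 + \frac{1}{36866} = \frac{16810897}{36866}$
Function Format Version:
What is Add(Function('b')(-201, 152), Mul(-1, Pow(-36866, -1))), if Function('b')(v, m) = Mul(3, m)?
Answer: Rational(16810897, 36866) ≈ 456.00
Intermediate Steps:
Add(Function('b')(-201, 152), Mul(-1, Pow(-36866, -1))) = Add(Mul(3, 152), Mul(-1, Pow(-36866, -1))) = Add(456, Mul(-1, Rational(-1, 36866))) = Add(456, Rational(1, 36866)) = Rational(16810897, 36866)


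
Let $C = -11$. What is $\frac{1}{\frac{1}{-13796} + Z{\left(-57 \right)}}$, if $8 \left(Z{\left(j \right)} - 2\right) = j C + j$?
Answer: $\frac{3449}{252639} \approx 0.013652$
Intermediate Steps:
$Z{\left(j \right)} = 2 - \frac{5 j}{4}$ ($Z{\left(j \right)} = 2 + \frac{j \left(-11\right) + j}{8} = 2 + \frac{- 11 j + j}{8} = 2 + \frac{\left(-10\right) j}{8} = 2 - \frac{5 j}{4}$)
$\frac{1}{\frac{1}{-13796} + Z{\left(-57 \right)}} = \frac{1}{\frac{1}{-13796} + \left(2 - - \frac{285}{4}\right)} = \frac{1}{- \frac{1}{13796} + \left(2 + \frac{285}{4}\right)} = \frac{1}{- \frac{1}{13796} + \frac{293}{4}} = \frac{1}{\frac{252639}{3449}} = \frac{3449}{252639}$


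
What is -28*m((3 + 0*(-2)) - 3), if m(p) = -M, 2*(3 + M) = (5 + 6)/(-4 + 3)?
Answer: -238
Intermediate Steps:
M = -17/2 (M = -3 + ((5 + 6)/(-4 + 3))/2 = -3 + (11/(-1))/2 = -3 + (11*(-1))/2 = -3 + (½)*(-11) = -3 - 11/2 = -17/2 ≈ -8.5000)
m(p) = 17/2 (m(p) = -1*(-17/2) = 17/2)
-28*m((3 + 0*(-2)) - 3) = -28*17/2 = -238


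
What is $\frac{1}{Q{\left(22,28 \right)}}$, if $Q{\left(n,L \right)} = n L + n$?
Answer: $\frac{1}{638} \approx 0.0015674$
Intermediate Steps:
$Q{\left(n,L \right)} = n + L n$ ($Q{\left(n,L \right)} = L n + n = n + L n$)
$\frac{1}{Q{\left(22,28 \right)}} = \frac{1}{22 \left(1 + 28\right)} = \frac{1}{22 \cdot 29} = \frac{1}{638}$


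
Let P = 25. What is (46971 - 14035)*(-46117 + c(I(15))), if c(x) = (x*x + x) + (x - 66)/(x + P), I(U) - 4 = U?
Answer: -16570719150/11 ≈ -1.5064e+9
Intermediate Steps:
I(U) = 4 + U
c(x) = x + x² + (-66 + x)/(25 + x) (c(x) = (x*x + x) + (x - 66)/(x + 25) = (x² + x) + (-66 + x)/(25 + x) = (x + x²) + (-66 + x)/(25 + x) = x + x² + (-66 + x)/(25 + x))
(46971 - 14035)*(-46117 + c(I(15))) = (46971 - 14035)*(-46117 + (-66 + (4 + 15)³ + 26*(4 + 15) + 26*(4 + 15)²)/(25 + (4 + 15))) = 32936*(-46117 + (-66 + 19³ + 26*19 + 26*19²)/(25 + 19)) = 32936*(-46117 + (-66 + 6859 + 494 + 26*361)/44) = 32936*(-46117 + (-66 + 6859 + 494 + 9386)/44) = 32936*(-46117 + (1/44)*16673) = 32936*(-46117 + 16673/44) = 32936*(-2012475/44) = -16570719150/11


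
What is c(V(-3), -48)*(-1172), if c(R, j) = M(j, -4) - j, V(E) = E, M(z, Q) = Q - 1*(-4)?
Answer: -56256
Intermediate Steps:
M(z, Q) = 4 + Q (M(z, Q) = Q + 4 = 4 + Q)
c(R, j) = -j (c(R, j) = (4 - 4) - j = 0 - j = -j)
c(V(-3), -48)*(-1172) = -1*(-48)*(-1172) = 48*(-1172) = -56256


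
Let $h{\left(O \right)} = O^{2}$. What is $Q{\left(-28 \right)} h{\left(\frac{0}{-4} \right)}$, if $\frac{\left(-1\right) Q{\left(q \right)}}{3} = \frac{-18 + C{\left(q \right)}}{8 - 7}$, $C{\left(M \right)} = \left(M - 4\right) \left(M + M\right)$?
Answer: $0$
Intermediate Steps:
$C{\left(M \right)} = 2 M \left(-4 + M\right)$ ($C{\left(M \right)} = \left(-4 + M\right) 2 M = 2 M \left(-4 + M\right)$)
$Q{\left(q \right)} = 54 - 6 q \left(-4 + q\right)$ ($Q{\left(q \right)} = - 3 \frac{-18 + 2 q \left(-4 + q\right)}{8 - 7} = - 3 \frac{-18 + 2 q \left(-4 + q\right)}{1} = - 3 \left(-18 + 2 q \left(-4 + q\right)\right) 1 = - 3 \left(-18 + 2 q \left(-4 + q\right)\right) = 54 - 6 q \left(-4 + q\right)$)
$Q{\left(-28 \right)} h{\left(\frac{0}{-4} \right)} = \left(54 - - 168 \left(-4 - 28\right)\right) \left(\frac{0}{-4}\right)^{2} = \left(54 - \left(-168\right) \left(-32\right)\right) \left(0 \left(- \frac{1}{4}\right)\right)^{2} = \left(54 - 5376\right) 0^{2} = \left(-5322\right) 0 = 0$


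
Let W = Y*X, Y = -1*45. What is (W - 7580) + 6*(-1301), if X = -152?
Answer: -8546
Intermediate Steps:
Y = -45
W = 6840 (W = -45*(-152) = 6840)
(W - 7580) + 6*(-1301) = (6840 - 7580) + 6*(-1301) = -740 - 7806 = -8546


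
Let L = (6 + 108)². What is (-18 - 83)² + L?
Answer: 23197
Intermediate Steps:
L = 12996 (L = 114² = 12996)
(-18 - 83)² + L = (-18 - 83)² + 12996 = (-101)² + 12996 = 10201 + 12996 = 23197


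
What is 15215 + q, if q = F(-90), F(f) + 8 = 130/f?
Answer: 136850/9 ≈ 15206.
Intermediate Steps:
F(f) = -8 + 130/f
q = -85/9 (q = -8 + 130/(-90) = -8 + 130*(-1/90) = -8 - 13/9 = -85/9 ≈ -9.4444)
15215 + q = 15215 - 85/9 = 136850/9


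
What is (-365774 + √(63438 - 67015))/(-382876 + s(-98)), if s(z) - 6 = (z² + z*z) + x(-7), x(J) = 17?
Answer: 365774/363645 - 7*I*√73/363645 ≈ 1.0059 - 0.00016447*I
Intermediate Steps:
s(z) = 23 + 2*z² (s(z) = 6 + ((z² + z*z) + 17) = 6 + ((z² + z²) + 17) = 6 + (2*z² + 17) = 6 + (17 + 2*z²) = 23 + 2*z²)
(-365774 + √(63438 - 67015))/(-382876 + s(-98)) = (-365774 + √(63438 - 67015))/(-382876 + (23 + 2*(-98)²)) = (-365774 + √(-3577))/(-382876 + (23 + 2*9604)) = (-365774 + 7*I*√73)/(-382876 + (23 + 19208)) = (-365774 + 7*I*√73)/(-382876 + 19231) = (-365774 + 7*I*√73)/(-363645) = (-365774 + 7*I*√73)*(-1/363645) = 365774/363645 - 7*I*√73/363645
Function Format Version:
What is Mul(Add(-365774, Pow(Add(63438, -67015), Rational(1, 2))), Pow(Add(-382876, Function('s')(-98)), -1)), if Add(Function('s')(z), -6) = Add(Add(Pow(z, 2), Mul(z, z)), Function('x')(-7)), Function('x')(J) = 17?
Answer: Add(Rational(365774, 363645), Mul(Rational(-7, 363645), I, Pow(73, Rational(1, 2)))) ≈ Add(1.0059, Mul(-0.00016447, I))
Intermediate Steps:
Function('s')(z) = Add(23, Mul(2, Pow(z, 2))) (Function('s')(z) = Add(6, Add(Add(Pow(z, 2), Mul(z, z)), 17)) = Add(6, Add(Add(Pow(z, 2), Pow(z, 2)), 17)) = Add(6, Add(Mul(2, Pow(z, 2)), 17)) = Add(6, Add(17, Mul(2, Pow(z, 2)))) = Add(23, Mul(2, Pow(z, 2))))
Mul(Add(-365774, Pow(Add(63438, -67015), Rational(1, 2))), Pow(Add(-382876, Function('s')(-98)), -1)) = Mul(Add(-365774, Pow(Add(63438, -67015), Rational(1, 2))), Pow(Add(-382876, Add(23, Mul(2, Pow(-98, 2)))), -1)) = Mul(Add(-365774, Pow(-3577, Rational(1, 2))), Pow(Add(-382876, Add(23, Mul(2, 9604))), -1)) = Mul(Add(-365774, Mul(7, I, Pow(73, Rational(1, 2)))), Pow(Add(-382876, Add(23, 19208)), -1)) = Mul(Add(-365774, Mul(7, I, Pow(73, Rational(1, 2)))), Pow(Add(-382876, 19231), -1)) = Mul(Add(-365774, Mul(7, I, Pow(73, Rational(1, 2)))), Pow(-363645, -1)) = Mul(Add(-365774, Mul(7, I, Pow(73, Rational(1, 2)))), Rational(-1, 363645)) = Add(Rational(365774, 363645), Mul(Rational(-7, 363645), I, Pow(73, Rational(1, 2))))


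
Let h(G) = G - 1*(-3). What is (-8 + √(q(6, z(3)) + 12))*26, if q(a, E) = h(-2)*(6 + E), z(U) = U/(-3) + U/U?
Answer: -208 + 78*√2 ≈ -97.691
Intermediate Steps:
h(G) = 3 + G (h(G) = G + 3 = 3 + G)
z(U) = 1 - U/3 (z(U) = U*(-⅓) + 1 = -U/3 + 1 = 1 - U/3)
q(a, E) = 6 + E (q(a, E) = (3 - 2)*(6 + E) = 1*(6 + E) = 6 + E)
(-8 + √(q(6, z(3)) + 12))*26 = (-8 + √((6 + (1 - ⅓*3)) + 12))*26 = (-8 + √((6 + (1 - 1)) + 12))*26 = (-8 + √((6 + 0) + 12))*26 = (-8 + √(6 + 12))*26 = (-8 + √18)*26 = (-8 + 3*√2)*26 = -208 + 78*√2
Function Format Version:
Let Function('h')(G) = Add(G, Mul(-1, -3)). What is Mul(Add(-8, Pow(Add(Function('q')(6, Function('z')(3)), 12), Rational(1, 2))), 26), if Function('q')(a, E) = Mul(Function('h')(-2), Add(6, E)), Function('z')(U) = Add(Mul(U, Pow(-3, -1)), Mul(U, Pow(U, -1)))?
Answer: Add(-208, Mul(78, Pow(2, Rational(1, 2)))) ≈ -97.691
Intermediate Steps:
Function('h')(G) = Add(3, G) (Function('h')(G) = Add(G, 3) = Add(3, G))
Function('z')(U) = Add(1, Mul(Rational(-1, 3), U)) (Function('z')(U) = Add(Mul(U, Rational(-1, 3)), 1) = Add(Mul(Rational(-1, 3), U), 1) = Add(1, Mul(Rational(-1, 3), U)))
Function('q')(a, E) = Add(6, E) (Function('q')(a, E) = Mul(Add(3, -2), Add(6, E)) = Mul(1, Add(6, E)) = Add(6, E))
Mul(Add(-8, Pow(Add(Function('q')(6, Function('z')(3)), 12), Rational(1, 2))), 26) = Mul(Add(-8, Pow(Add(Add(6, Add(1, Mul(Rational(-1, 3), 3))), 12), Rational(1, 2))), 26) = Mul(Add(-8, Pow(Add(Add(6, Add(1, -1)), 12), Rational(1, 2))), 26) = Mul(Add(-8, Pow(Add(Add(6, 0), 12), Rational(1, 2))), 26) = Mul(Add(-8, Pow(Add(6, 12), Rational(1, 2))), 26) = Mul(Add(-8, Pow(18, Rational(1, 2))), 26) = Mul(Add(-8, Mul(3, Pow(2, Rational(1, 2)))), 26) = Add(-208, Mul(78, Pow(2, Rational(1, 2))))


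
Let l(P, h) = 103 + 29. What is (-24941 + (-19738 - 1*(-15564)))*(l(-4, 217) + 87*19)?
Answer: -51970275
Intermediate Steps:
l(P, h) = 132
(-24941 + (-19738 - 1*(-15564)))*(l(-4, 217) + 87*19) = (-24941 + (-19738 - 1*(-15564)))*(132 + 87*19) = (-24941 + (-19738 + 15564))*(132 + 1653) = (-24941 - 4174)*1785 = -29115*1785 = -51970275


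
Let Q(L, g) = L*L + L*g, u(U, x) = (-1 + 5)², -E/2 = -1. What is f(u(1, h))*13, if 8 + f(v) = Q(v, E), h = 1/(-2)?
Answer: 3640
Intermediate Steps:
E = 2 (E = -2*(-1) = 2)
h = -½ ≈ -0.50000
u(U, x) = 16 (u(U, x) = 4² = 16)
Q(L, g) = L² + L*g
f(v) = -8 + v*(2 + v) (f(v) = -8 + v*(v + 2) = -8 + v*(2 + v))
f(u(1, h))*13 = (-8 + 16*(2 + 16))*13 = (-8 + 16*18)*13 = (-8 + 288)*13 = 280*13 = 3640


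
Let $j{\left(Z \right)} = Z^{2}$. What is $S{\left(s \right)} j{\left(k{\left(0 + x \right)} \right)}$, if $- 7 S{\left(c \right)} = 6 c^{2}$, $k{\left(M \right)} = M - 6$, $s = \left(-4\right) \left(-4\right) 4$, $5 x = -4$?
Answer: $- \frac{28409856}{175} \approx -1.6234 \cdot 10^{5}$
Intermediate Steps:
$x = - \frac{4}{5}$ ($x = \frac{1}{5} \left(-4\right) = - \frac{4}{5} \approx -0.8$)
$s = 64$ ($s = 16 \cdot 4 = 64$)
$k{\left(M \right)} = -6 + M$ ($k{\left(M \right)} = M - 6 = -6 + M$)
$S{\left(c \right)} = - \frac{6 c^{2}}{7}$
$S{\left(s \right)} j{\left(k{\left(0 + x \right)} \right)} = - \frac{6 \cdot 64^{2}}{7} \left(-6 + \left(0 - \frac{4}{5}\right)\right)^{2} = \left(- \frac{6}{7}\right) 4096 \left(-6 - \frac{4}{5}\right)^{2} = - \frac{24576 \left(- \frac{34}{5}\right)^{2}}{7} = \left(- \frac{24576}{7}\right) \frac{1156}{25} = - \frac{28409856}{175}$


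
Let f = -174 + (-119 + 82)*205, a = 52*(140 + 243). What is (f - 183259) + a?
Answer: -171102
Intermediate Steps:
a = 19916 (a = 52*383 = 19916)
f = -7759 (f = -174 - 37*205 = -174 - 7585 = -7759)
(f - 183259) + a = (-7759 - 183259) + 19916 = -191018 + 19916 = -171102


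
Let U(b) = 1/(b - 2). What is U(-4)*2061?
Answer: -687/2 ≈ -343.50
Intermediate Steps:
U(b) = 1/(-2 + b)
U(-4)*2061 = 2061/(-2 - 4) = 2061/(-6) = -⅙*2061 = -687/2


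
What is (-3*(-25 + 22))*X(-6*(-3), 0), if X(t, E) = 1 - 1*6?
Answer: -45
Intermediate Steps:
X(t, E) = -5 (X(t, E) = 1 - 6 = -5)
(-3*(-25 + 22))*X(-6*(-3), 0) = -3*(-25 + 22)*(-5) = -3*(-3)*(-5) = 9*(-5) = -45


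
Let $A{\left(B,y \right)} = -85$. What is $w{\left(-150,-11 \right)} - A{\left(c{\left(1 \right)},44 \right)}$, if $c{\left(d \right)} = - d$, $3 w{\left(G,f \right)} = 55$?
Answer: $\frac{310}{3} \approx 103.33$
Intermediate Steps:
$w{\left(G,f \right)} = \frac{55}{3}$ ($w{\left(G,f \right)} = \frac{1}{3} \cdot 55 = \frac{55}{3}$)
$w{\left(-150,-11 \right)} - A{\left(c{\left(1 \right)},44 \right)} = \frac{55}{3} - -85 = \frac{55}{3} + 85 = \frac{310}{3}$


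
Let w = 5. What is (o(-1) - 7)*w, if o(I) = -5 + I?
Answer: -65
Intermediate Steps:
(o(-1) - 7)*w = ((-5 - 1) - 7)*5 = (-6 - 7)*5 = -13*5 = -65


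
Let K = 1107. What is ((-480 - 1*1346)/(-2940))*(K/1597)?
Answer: 336897/782530 ≈ 0.43052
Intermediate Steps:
((-480 - 1*1346)/(-2940))*(K/1597) = ((-480 - 1*1346)/(-2940))*(1107/1597) = ((-480 - 1346)*(-1/2940))*(1107*(1/1597)) = -1826*(-1/2940)*(1107/1597) = (913/1470)*(1107/1597) = 336897/782530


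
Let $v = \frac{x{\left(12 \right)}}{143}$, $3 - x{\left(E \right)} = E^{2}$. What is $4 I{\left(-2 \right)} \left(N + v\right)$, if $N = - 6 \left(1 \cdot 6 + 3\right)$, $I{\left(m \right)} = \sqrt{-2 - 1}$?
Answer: $- \frac{31452 i \sqrt{3}}{143} \approx - 380.95 i$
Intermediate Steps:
$x{\left(E \right)} = 3 - E^{2}$
$I{\left(m \right)} = i \sqrt{3}$ ($I{\left(m \right)} = \sqrt{-3} = i \sqrt{3}$)
$v = - \frac{141}{143}$ ($v = \frac{3 - 12^{2}}{143} = \left(3 - 144\right) \frac{1}{143} = \left(-141\right) \frac{1}{143} = - \frac{141}{143} \approx -0.98601$)
$N = -54$ ($N = - 6 \left(6 + 3\right) = \left(-6\right) 9 = -54$)
$4 I{\left(-2 \right)} \left(N + v\right) = 4 i \sqrt{3} \left(-54 - \frac{141}{143}\right) = 4 i \sqrt{3} \left(- \frac{7863}{143}\right) = - \frac{31452 i \sqrt{3}}{143}$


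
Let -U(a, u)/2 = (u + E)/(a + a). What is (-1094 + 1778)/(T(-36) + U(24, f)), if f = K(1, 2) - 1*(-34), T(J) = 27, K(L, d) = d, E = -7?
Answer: 16416/619 ≈ 26.520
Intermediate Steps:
f = 36 (f = 2 - 1*(-34) = 2 + 34 = 36)
U(a, u) = -(-7 + u)/a (U(a, u) = -2*(u - 7)/(a + a) = -2*(-7 + u)/(2*a) = -2*(-7 + u)*1/(2*a) = -(-7 + u)/a)
(-1094 + 1778)/(T(-36) + U(24, f)) = (-1094 + 1778)/(27 + (7 - 1*36)/24) = 684/(27 + (7 - 36)/24) = 684/(27 + (1/24)*(-29)) = 684/(27 - 29/24) = 684/(619/24) = 684*(24/619) = 16416/619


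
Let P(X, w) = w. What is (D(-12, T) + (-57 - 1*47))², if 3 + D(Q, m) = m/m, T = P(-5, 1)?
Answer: 11236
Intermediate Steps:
T = 1
D(Q, m) = -2 (D(Q, m) = -3 + m/m = -3 + 1 = -2)
(D(-12, T) + (-57 - 1*47))² = (-2 + (-57 - 1*47))² = (-2 + (-57 - 47))² = (-2 - 104)² = (-106)² = 11236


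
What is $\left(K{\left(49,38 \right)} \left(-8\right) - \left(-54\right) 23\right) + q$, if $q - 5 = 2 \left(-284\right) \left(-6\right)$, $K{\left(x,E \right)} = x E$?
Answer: $-10241$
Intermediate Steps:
$K{\left(x,E \right)} = E x$
$q = 3413$ ($q = 5 + 2 \left(-284\right) \left(-6\right) = 5 - -3408 = 5 + 3408 = 3413$)
$\left(K{\left(49,38 \right)} \left(-8\right) - \left(-54\right) 23\right) + q = \left(38 \cdot 49 \left(-8\right) - \left(-54\right) 23\right) + 3413 = \left(1862 \left(-8\right) - -1242\right) + 3413 = \left(-14896 + 1242\right) + 3413 = -13654 + 3413 = -10241$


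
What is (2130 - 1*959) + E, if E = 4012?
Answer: 5183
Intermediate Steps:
(2130 - 1*959) + E = (2130 - 1*959) + 4012 = (2130 - 959) + 4012 = 1171 + 4012 = 5183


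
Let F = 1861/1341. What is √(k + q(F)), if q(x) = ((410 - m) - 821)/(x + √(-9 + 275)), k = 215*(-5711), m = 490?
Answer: √(-2286265006 - 1646566965*√266)/√(1861 + 1341*√266) ≈ 1108.1*I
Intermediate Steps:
F = 1861/1341 (F = 1861*(1/1341) = 1861/1341 ≈ 1.3878)
k = -1227865
q(x) = -901/(x + √266) (q(x) = ((410 - 1*490) - 821)/(x + √(-9 + 275)) = ((410 - 490) - 821)/(x + √266) = (-80 - 821)/(x + √266) = -901/(x + √266))
√(k + q(F)) = √(-1227865 - 901/(1861/1341 + √266))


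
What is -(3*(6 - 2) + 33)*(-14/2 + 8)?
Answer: -45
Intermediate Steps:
-(3*(6 - 2) + 33)*(-14/2 + 8) = -(3*4 + 33)*(-14*1/2 + 8) = -(12 + 33)*(-7 + 8) = -45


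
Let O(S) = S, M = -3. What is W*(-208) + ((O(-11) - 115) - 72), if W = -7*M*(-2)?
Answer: 8538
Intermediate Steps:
W = -42 (W = -7*(-3)*(-2) = 21*(-2) = -42)
W*(-208) + ((O(-11) - 115) - 72) = -42*(-208) + ((-11 - 115) - 72) = 8736 + (-126 - 72) = 8736 - 198 = 8538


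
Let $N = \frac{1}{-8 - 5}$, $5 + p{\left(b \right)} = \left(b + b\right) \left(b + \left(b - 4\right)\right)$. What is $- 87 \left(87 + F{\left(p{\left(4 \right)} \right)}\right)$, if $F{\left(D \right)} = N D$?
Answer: $- \frac{96048}{13} \approx -7388.3$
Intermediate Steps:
$p{\left(b \right)} = -5 + 2 b \left(-4 + 2 b\right)$ ($p{\left(b \right)} = -5 + \left(b + b\right) \left(b + \left(b - 4\right)\right) = -5 + 2 b \left(b + \left(-4 + b\right)\right) = -5 + 2 b \left(-4 + 2 b\right)$)
$N = - \frac{1}{13}$ ($N = \frac{1}{-13} = - \frac{1}{13} \approx -0.076923$)
$F{\left(D \right)} = - \frac{D}{13}$
$- 87 \left(87 + F{\left(p{\left(4 \right)} \right)}\right) = - 87 \left(87 - \frac{-5 - 32 + 4 \cdot 4^{2}}{13}\right) = - 87 \left(87 - \frac{-5 - 32 + 4 \cdot 16}{13}\right) = - 87 \left(87 - \frac{-5 - 32 + 64}{13}\right) = - 87 \left(87 - \frac{27}{13}\right) = \left(-87\right) \frac{1104}{13} = - \frac{96048}{13}$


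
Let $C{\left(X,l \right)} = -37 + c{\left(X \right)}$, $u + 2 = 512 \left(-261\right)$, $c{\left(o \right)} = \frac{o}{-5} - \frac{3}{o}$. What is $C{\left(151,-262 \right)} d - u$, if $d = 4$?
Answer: $\frac{100690666}{755} \approx 1.3337 \cdot 10^{5}$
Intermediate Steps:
$c{\left(o \right)} = - \frac{3}{o} - \frac{o}{5}$ ($c{\left(o \right)} = o \left(- \frac{1}{5}\right) - \frac{3}{o} = - \frac{o}{5} - \frac{3}{o} = - \frac{3}{o} - \frac{o}{5}$)
$u = -133634$ ($u = -2 + 512 \left(-261\right) = -2 - 133632 = -133634$)
$C{\left(X,l \right)} = -37 - \frac{3}{X} - \frac{X}{5}$ ($C{\left(X,l \right)} = -37 - \left(\frac{3}{X} + \frac{X}{5}\right) = -37 - \frac{3}{X} - \frac{X}{5}$)
$C{\left(151,-262 \right)} d - u = \left(-37 - \frac{3}{151} - \frac{151}{5}\right) 4 - -133634 = \left(-37 - \frac{3}{151} - \frac{151}{5}\right) 4 + 133634 = \left(- \frac{50751}{755}\right) 4 + 133634 = - \frac{203004}{755} + 133634 = \frac{100690666}{755}$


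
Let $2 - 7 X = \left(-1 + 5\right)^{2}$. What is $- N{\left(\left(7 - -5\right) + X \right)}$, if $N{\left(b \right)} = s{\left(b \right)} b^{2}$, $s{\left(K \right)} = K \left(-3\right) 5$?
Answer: $15000$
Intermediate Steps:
$s{\left(K \right)} = - 15 K$ ($s{\left(K \right)} = - 3 K 5 = - 15 K$)
$X = -2$ ($X = \frac{2}{7} - \frac{\left(-1 + 5\right)^{2}}{7} = \frac{2}{7} - \frac{4^{2}}{7} = \frac{2}{7} - \frac{16}{7} = -2$)
$N{\left(b \right)} = - 15 b^{3}$ ($N{\left(b \right)} = - 15 b b^{2} = - 15 b^{3}$)
$- N{\left(\left(7 - -5\right) + X \right)} = - \left(-15\right) \left(\left(7 - -5\right) - 2\right)^{3} = - \left(-15\right) \left(\left(7 + 5\right) - 2\right)^{3} = - \left(-15\right) \left(12 - 2\right)^{3} = - \left(-15\right) 10^{3} = - \left(-15\right) 1000 = \left(-1\right) \left(-15000\right) = 15000$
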